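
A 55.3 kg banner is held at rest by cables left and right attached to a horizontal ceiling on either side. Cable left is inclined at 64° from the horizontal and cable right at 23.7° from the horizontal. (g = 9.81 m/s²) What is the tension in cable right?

T_right ≈ 238 N

Weight W = 55.3 × 9.81 = 542.5 N acts straight down.
Horizontal: T_left cos 64° = T_right cos 23.7°  →  T_left = 2.089 T_right.
Vertical: T_left sin 64° + T_right sin 23.7° = 542.5.
Substituting the horizontal relation into the vertical equation gives 2.279 T_right = 542.5, so T_right = 238 N.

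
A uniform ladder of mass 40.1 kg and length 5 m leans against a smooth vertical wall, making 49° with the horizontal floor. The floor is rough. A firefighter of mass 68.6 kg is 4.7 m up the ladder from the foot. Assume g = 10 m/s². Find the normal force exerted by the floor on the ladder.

N_floor ≈ 1090 N

ΣF_y = 0: N_floor = 40.1×10 + 68.6×10 = 1087 N.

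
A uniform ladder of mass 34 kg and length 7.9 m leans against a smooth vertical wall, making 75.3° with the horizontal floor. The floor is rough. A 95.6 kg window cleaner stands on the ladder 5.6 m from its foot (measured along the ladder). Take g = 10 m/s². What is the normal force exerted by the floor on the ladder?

ΣF_y = 0: N_floor = 34×10 + 95.6×10 = 1296 N.

N_floor ≈ 1300 N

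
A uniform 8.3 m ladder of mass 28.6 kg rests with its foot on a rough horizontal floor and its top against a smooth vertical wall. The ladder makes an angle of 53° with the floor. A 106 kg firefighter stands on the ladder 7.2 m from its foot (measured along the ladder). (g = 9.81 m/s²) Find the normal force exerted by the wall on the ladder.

Torques about the foot: N_wall · 8.3 sin 53° = 28.6×9.81×4.15 cos 53° + 106×9.81×7.2 cos 53° → N_wall = 785.45 N.

N_wall ≈ 785 N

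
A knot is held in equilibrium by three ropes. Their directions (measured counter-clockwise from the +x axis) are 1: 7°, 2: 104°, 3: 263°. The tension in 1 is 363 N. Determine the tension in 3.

Resolve: ΣF_x = 363 cos 7° + T_2 cos 104° + T_3 cos 263° = 0.
        ΣF_y = 363 sin 7° + T_2 sin 104° + T_3 sin 263° = 0.
The known terms sum to (360.3, 44.24) N, so -0.2419 T_2 − 0.1219 T_3 = -360.3 and 0.9703 T_2 − 0.9925 T_3 = -44.24.
Solving simultaneously: T_2 = 982.8 N, T_3 = 1005 N.

T_3 ≈ 1010 N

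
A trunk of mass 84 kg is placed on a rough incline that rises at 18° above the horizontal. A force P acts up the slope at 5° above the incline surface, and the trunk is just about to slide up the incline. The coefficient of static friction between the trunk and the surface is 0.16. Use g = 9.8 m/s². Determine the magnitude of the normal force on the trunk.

N ≈ 750 N

On the verge of sliding up the incline, friction equals μN and acts down the slope.
Perpendicular: N + P sin 5° = W cos 18° = 782.9 N.
Along incline: P cos 5° = W sin 18° + μN  with W sin 18° = 254.4 N.
Solving the pair for P and N: P = 375.8 N, N = 750.2 N (and f = μN = 120 N).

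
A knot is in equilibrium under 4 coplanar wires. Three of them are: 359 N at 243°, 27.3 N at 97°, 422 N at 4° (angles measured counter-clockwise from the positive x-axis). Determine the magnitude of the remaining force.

Sum the known components: ΣF_x = 254.7 N, ΣF_y = -263.3 N.
For equilibrium the remaining force must supply (−ΣF_x, −ΣF_y) = (-254.7, 263.3) N.
Magnitude = √((-254.7)² + (263.3)²) = 366.3 N; direction = atan2(263.3, -254.7) = 134.0°.

F ≈ 366 N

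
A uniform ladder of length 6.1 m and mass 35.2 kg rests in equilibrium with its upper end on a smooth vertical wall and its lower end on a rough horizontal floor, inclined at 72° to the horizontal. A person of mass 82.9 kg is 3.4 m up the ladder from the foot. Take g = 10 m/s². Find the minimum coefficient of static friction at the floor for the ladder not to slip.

ΣF_y = 0: N_floor = 35.2×10 + 82.9×10 = 1181 N.
Torques about the foot: N_wall · 6.1 sin 72° = 35.2×10×3.05 cos 72° + 82.9×10×3.4 cos 72° → N_wall = 207.32 N.
ΣF_x = 0: f_floor = N_wall = 207.32 N.
μ_min = f_floor / N_floor = 207.32 / 1181 = 0.1755.

μ_min ≈ 0.176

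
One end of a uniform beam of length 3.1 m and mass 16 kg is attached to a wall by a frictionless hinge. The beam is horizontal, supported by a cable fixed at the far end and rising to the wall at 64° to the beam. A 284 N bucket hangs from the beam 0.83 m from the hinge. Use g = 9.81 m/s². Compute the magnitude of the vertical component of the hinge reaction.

|H_y| ≈ 286 N

Take torques about the hinge: T sin 64° · 3.1 = 16×9.81×1.55 + 284×0.83 = 479.01 N·m.
So T = 479.01 / (0.8988 × 3.1) = 171.92 N.
ΣF_y = 0: H_y = (16×9.81 + 284) − T sin 64° = 440.96 − 154.52 = 286.44 N.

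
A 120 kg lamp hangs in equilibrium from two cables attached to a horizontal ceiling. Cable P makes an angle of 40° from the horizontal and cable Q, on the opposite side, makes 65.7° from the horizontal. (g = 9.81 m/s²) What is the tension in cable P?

T_P ≈ 503 N

Weight W = 120 × 9.81 = 1177 N acts straight down.
Horizontal: T_P cos 40° = T_Q cos 65.7°  →  T_Q = 1.862 T_P.
Vertical: T_P sin 40° + T_Q sin 65.7° = 1177.
Substituting the horizontal relation into the vertical equation gives 2.339 T_P = 1177, so T_P = 503.2 N.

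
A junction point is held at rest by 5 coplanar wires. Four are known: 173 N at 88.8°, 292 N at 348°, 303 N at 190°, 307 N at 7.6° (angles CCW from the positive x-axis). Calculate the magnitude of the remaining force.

F ≈ 312 N

Sum the known components: ΣF_x = 295.1 N, ΣF_y = 100.2 N.
For equilibrium the remaining force must supply (−ΣF_x, −ΣF_y) = (-295.1, -100.2) N.
Magnitude = √((-295.1)² + (-100.2)²) = 311.7 N; direction = atan2(-100.2, -295.1) = 198.8°.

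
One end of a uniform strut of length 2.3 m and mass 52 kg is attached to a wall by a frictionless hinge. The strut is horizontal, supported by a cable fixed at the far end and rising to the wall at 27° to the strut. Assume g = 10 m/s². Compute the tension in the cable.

Take torques about the hinge: T sin 27° · 2.3 = 52×10×1.15 = 598 N·m.
So T = 598 / (0.4540 × 2.3) = 572.7 N.

T ≈ 573 N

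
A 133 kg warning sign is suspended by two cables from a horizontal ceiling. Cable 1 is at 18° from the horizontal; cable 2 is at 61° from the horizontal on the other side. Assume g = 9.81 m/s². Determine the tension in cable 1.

Weight W = 133 × 9.81 = 1305 N acts straight down.
Horizontal: T_1 cos 18° = T_2 cos 61°  →  T_2 = 1.962 T_1.
Vertical: T_1 sin 18° + T_2 sin 61° = 1305.
Substituting the horizontal relation into the vertical equation gives 2.025 T_1 = 1305, so T_1 = 644.4 N.

T_1 ≈ 644 N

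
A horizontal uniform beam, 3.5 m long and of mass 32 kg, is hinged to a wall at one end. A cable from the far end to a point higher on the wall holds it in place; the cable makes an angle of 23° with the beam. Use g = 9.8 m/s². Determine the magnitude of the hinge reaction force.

Take torques about the hinge: T sin 23° · 3.5 = 32×9.8×1.75 = 548.8 N·m.
So T = 548.8 / (0.3907 × 3.5) = 401.3 N.
ΣF_x = 0: H_x = T cos 23° = 369.4 N.
ΣF_y = 0: H_y = (32×9.8) − T sin 23° = 313.6 − 156.8 = 156.8 N.
|H| = √(H_x² + H_y²) = √((369.4)² + (156.8)²) = 401.3 N.

|H| ≈ 401 N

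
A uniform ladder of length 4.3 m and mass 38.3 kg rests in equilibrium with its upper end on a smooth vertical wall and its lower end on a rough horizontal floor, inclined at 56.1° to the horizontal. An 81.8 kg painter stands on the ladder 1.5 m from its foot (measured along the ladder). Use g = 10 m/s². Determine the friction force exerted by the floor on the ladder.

Torques about the foot: N_wall · 4.3 sin 56.1° = 38.3×10×2.15 cos 56.1° + 81.8×10×1.5 cos 56.1° → N_wall = 320.43 N.
ΣF_x = 0: f_floor = N_wall = 320.43 N.

f ≈ 320 N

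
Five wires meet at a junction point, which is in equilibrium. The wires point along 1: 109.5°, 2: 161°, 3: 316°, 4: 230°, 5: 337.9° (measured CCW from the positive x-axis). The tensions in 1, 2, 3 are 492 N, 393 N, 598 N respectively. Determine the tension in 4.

T_4 ≈ 130 N

Resolve: ΣF_x = 492 cos 109.5° + 393 cos 161° + 598 cos 316° + T_4 cos 230° + T_5 cos 337.9° = 0.
        ΣF_y = 492 sin 109.5° + 393 sin 161° + 598 sin 316° + T_4 sin 230° + T_5 sin 337.9° = 0.
The known terms sum to (-105.7, 176.3) N, so -0.6428 T_4 + 0.9265 T_5 = 105.7 and -0.7660 T_4 − 0.3762 T_5 = -176.3.
Solving simultaneously: T_4 = 129.9 N, T_5 = 204.2 N.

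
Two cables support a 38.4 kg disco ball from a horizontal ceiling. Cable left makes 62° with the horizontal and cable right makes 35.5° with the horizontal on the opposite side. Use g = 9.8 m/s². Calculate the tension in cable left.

Weight W = 38.4 × 9.8 = 376.3 N acts straight down.
Horizontal: T_left cos 62° = T_right cos 35.5°  →  T_right = 0.5767 T_left.
Vertical: T_left sin 62° + T_right sin 35.5° = 376.3.
Substituting the horizontal relation into the vertical equation gives 1.218 T_left = 376.3, so T_left = 309 N.

T_left ≈ 309 N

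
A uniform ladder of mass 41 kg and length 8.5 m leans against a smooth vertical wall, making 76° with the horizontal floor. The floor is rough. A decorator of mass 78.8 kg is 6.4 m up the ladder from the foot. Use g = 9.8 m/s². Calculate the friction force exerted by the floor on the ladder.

Torques about the foot: N_wall · 8.5 sin 76° = 41×9.8×4.25 cos 76° + 78.8×9.8×6.4 cos 76° → N_wall = 195.06 N.
ΣF_x = 0: f_floor = N_wall = 195.06 N.

f ≈ 195 N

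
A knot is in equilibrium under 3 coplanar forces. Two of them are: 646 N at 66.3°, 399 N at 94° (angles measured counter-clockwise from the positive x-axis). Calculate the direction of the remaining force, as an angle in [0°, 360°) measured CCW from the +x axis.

θ ≈ 257°

Sum the known components: ΣF_x = 231.8 N, ΣF_y = 989.5 N.
For equilibrium the remaining force must supply (−ΣF_x, −ΣF_y) = (-231.8, -989.5) N.
Magnitude = √((-231.8)² + (-989.5)²) = 1016 N; direction = atan2(-989.5, -231.8) = 256.8°.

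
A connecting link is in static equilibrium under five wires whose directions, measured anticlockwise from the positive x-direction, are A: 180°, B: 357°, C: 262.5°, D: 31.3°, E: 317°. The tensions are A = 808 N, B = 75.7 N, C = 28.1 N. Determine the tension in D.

Resolve: ΣF_x = 808 cos 180° + 75.7 cos 357° + 28.1 cos 262.5° + T_D cos 31.3° + T_E cos 317° = 0.
        ΣF_y = 808 sin 180° + 75.7 sin 357° + 28.1 sin 262.5° + T_D sin 31.3° + T_E sin 317° = 0.
The known terms sum to (-736.1, -31.82) N, so 0.8545 T_D + 0.7314 T_E = 736.1 and 0.5195 T_D − 0.6820 T_E = 31.82.
Solving simultaneously: T_D = 545.6 N, T_E = 369 N.

T_D ≈ 546 N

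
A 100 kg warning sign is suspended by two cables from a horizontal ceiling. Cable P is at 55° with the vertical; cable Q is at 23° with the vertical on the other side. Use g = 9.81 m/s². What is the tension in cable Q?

Angles from the horizontal: cable P is 90° − 55° = 35°, cable Q is 90° − 23° = 67°.
Weight W = 100 × 9.81 = 981 N acts straight down.
Horizontal: T_P cos 35° = T_Q cos 67°  →  T_P = 0.477 T_Q.
Vertical: T_P sin 35° + T_Q sin 67° = 981.
Substituting the horizontal relation into the vertical equation gives 1.194 T_Q = 981, so T_Q = 821.5 N.

T_Q ≈ 822 N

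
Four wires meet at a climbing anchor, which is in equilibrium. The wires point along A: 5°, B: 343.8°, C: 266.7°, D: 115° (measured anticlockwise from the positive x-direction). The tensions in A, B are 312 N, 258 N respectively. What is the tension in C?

T_C ≈ 1030 N

Resolve: ΣF_x = 312 cos 5° + 258 cos 343.8° + T_C cos 266.7° + T_D cos 115° = 0.
        ΣF_y = 312 sin 5° + 258 sin 343.8° + T_C sin 266.7° + T_D sin 115° = 0.
The known terms sum to (558.6, -44.79) N, so -0.0576 T_C − 0.4226 T_D = -558.6 and -0.9983 T_C + 0.9063 T_D = 44.79.
Solving simultaneously: T_C = 1028 N, T_D = 1182 N.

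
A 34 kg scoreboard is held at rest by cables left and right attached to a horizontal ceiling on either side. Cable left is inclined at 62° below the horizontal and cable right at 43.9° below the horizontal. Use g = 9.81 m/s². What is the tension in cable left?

T_left ≈ 250 N

Weight W = 34 × 9.81 = 333.5 N acts straight down.
Horizontal: T_left cos 62° = T_right cos 43.9°  →  T_right = 0.6515 T_left.
Vertical: T_left sin 62° + T_right sin 43.9° = 333.5.
Substituting the horizontal relation into the vertical equation gives 1.335 T_left = 333.5, so T_left = 249.9 N.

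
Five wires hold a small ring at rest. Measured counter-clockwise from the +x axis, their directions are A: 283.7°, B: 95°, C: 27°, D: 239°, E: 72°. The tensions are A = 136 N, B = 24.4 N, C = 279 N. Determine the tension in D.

Resolve: ΣF_x = 136 cos 283.7° + 24.4 cos 95° + 279 cos 27° + T_D cos 239° + T_E cos 72° = 0.
        ΣF_y = 136 sin 283.7° + 24.4 sin 95° + 279 sin 27° + T_D sin 239° + T_E sin 72° = 0.
The known terms sum to (278.7, 18.84) N, so -0.5150 T_D + 0.3090 T_E = -278.7 and -0.8572 T_D + 0.9511 T_E = -18.84.
Solving simultaneously: T_D = 1152 N, T_E = 1019 N.

T_D ≈ 1150 N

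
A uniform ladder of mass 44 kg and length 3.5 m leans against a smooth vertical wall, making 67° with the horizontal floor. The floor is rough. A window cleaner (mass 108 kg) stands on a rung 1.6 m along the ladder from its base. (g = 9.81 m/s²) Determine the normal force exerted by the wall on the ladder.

Torques about the foot: N_wall · 3.5 sin 67° = 44×9.81×1.75 cos 67° + 108×9.81×1.6 cos 67° → N_wall = 297.2 N.

N_wall ≈ 297 N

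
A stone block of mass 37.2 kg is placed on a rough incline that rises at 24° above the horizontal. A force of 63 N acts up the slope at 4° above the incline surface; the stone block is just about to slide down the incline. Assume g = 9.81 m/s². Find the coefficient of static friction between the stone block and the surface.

μ ≈ 0.260

On the verge of sliding down the incline, friction is at its maximum μN and acts up the slope.
Perpendicular to incline: N = W cos 24° − P sin 4° = 333.4 − 4.395 = 329 N.
Along incline: P cos 4° + μN = W sin 24° → μ = (W sin 24° − P cos 4°) / N = 0.2601.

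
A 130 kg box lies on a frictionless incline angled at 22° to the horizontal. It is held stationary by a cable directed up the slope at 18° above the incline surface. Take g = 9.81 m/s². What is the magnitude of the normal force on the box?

Take axes along and perpendicular to the incline. Weight components: W sin 22° = 477.7 N down-slope, W cos 22° = 1182 N into the surface.
Along incline: T cos 18° = W sin 22° → T = 502.3 N.
Perpendicular: N = W cos 22° − T sin 18° = 1027 N.

N ≈ 1030 N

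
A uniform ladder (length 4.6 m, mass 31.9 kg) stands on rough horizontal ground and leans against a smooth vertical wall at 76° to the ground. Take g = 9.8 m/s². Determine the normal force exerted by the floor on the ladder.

ΣF_y = 0: N_floor = 31.9×9.8 = 312.62 N.

N_floor ≈ 313 N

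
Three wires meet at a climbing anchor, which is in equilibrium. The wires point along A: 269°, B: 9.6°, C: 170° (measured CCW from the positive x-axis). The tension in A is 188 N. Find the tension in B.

T_B ≈ 554 N

Resolve: ΣF_x = 188 cos 269° + T_B cos 9.6° + T_C cos 170° = 0.
        ΣF_y = 188 sin 269° + T_B sin 9.6° + T_C sin 170° = 0.
The known terms sum to (-3.281, -188) N, so 0.9860 T_B − 0.9848 T_C = 3.281 and 0.1668 T_B + 0.1736 T_C = 188.
Solving simultaneously: T_B = 553.5 N, T_C = 550.9 N.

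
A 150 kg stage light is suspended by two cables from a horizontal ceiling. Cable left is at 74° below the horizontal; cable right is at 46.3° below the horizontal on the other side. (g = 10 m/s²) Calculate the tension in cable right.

Weight W = 150 × 10 = 1500 N acts straight down.
Horizontal: T_left cos 74° = T_right cos 46.3°  →  T_left = 2.506 T_right.
Vertical: T_left sin 74° + T_right sin 46.3° = 1500.
Substituting the horizontal relation into the vertical equation gives 3.132 T_right = 1500, so T_right = 478.9 N.

T_right ≈ 479 N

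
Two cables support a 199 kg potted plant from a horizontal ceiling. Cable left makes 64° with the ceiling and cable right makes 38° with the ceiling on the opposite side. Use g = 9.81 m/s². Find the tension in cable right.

T_right ≈ 875 N

Weight W = 199 × 9.81 = 1952 N acts straight down.
Horizontal: T_left cos 64° = T_right cos 38°  →  T_left = 1.798 T_right.
Vertical: T_left sin 64° + T_right sin 38° = 1952.
Substituting the horizontal relation into the vertical equation gives 2.231 T_right = 1952, so T_right = 874.9 N.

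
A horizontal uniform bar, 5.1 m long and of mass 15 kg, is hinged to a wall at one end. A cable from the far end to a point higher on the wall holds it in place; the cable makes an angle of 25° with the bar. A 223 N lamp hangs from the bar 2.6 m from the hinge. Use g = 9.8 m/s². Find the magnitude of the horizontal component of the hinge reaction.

H_x ≈ 401 N

Take torques about the hinge: T sin 25° · 5.1 = 15×9.8×2.55 + 223×2.6 = 954.65 N·m.
So T = 954.65 / (0.4226 × 5.1) = 442.92 N.
ΣF_x = 0: H_x = T cos 25° = 401.42 N.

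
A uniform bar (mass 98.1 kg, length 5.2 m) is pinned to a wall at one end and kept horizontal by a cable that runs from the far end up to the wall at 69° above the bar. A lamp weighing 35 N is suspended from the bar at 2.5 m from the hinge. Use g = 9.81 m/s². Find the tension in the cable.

T ≈ 533 N

Take torques about the hinge: T sin 69° · 5.2 = 98.1×9.81×2.6 + 35×2.5 = 2589.6 N·m.
So T = 2589.6 / (0.9336 × 5.2) = 533.44 N.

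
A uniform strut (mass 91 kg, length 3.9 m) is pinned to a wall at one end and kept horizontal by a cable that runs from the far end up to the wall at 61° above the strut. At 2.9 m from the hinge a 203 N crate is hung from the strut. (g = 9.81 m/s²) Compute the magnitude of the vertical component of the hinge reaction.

Take torques about the hinge: T sin 61° · 3.9 = 91×9.81×1.95 + 203×2.9 = 2329.5 N·m.
So T = 2329.5 / (0.8746 × 3.9) = 682.93 N.
ΣF_y = 0: H_y = (91×9.81 + 203) − T sin 61° = 1095.7 − 597.3 = 498.41 N.

|H_y| ≈ 498 N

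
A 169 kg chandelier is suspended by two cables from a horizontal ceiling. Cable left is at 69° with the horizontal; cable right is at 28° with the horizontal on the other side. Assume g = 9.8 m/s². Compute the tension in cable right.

T_right ≈ 598 N

Weight W = 169 × 9.8 = 1656 N acts straight down.
Horizontal: T_left cos 69° = T_right cos 28°  →  T_left = 2.464 T_right.
Vertical: T_left sin 69° + T_right sin 28° = 1656.
Substituting the horizontal relation into the vertical equation gives 2.77 T_right = 1656, so T_right = 598 N.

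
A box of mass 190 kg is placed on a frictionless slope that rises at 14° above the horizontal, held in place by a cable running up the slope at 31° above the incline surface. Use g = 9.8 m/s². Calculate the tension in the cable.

Take axes along and perpendicular to the incline. Weight components: W sin 14° = 450.5 N down-slope, W cos 14° = 1807 N into the surface.
Along incline: T cos 31° = W sin 14° → T = 525.5 N.
Perpendicular: N = W cos 14° − T sin 31° = 1536 N.

T ≈ 526 N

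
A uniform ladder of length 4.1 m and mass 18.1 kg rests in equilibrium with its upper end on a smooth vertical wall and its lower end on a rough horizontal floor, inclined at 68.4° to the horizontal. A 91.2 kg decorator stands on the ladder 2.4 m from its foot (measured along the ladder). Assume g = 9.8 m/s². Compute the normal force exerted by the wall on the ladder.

Torques about the foot: N_wall · 4.1 sin 68.4° = 18.1×9.8×2.05 cos 68.4° + 91.2×9.8×2.4 cos 68.4° → N_wall = 242.26 N.

N_wall ≈ 242 N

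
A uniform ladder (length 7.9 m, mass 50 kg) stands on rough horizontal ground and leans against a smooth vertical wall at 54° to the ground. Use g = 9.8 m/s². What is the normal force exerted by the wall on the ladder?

N_wall ≈ 178 N

Torques about the foot: N_wall · 7.9 sin 54° = 50×9.8×3.95 cos 54° → N_wall = 178 N.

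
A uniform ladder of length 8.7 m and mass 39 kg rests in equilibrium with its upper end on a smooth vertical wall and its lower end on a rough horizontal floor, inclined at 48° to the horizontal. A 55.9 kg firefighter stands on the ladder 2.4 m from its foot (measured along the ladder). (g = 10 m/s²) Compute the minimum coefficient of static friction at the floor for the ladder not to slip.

ΣF_y = 0: N_floor = 39×10 + 55.9×10 = 949 N.
Torques about the foot: N_wall · 8.7 sin 48° = 39×10×4.35 cos 48° + 55.9×10×2.4 cos 48° → N_wall = 314.43 N.
ΣF_x = 0: f_floor = N_wall = 314.43 N.
μ_min = f_floor / N_floor = 314.43 / 949 = 0.3313.

μ_min ≈ 0.331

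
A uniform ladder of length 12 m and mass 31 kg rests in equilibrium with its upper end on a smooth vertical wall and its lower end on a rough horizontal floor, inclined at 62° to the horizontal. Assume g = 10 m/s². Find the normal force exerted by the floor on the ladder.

N_floor ≈ 310 N

ΣF_y = 0: N_floor = 31×10 = 310 N.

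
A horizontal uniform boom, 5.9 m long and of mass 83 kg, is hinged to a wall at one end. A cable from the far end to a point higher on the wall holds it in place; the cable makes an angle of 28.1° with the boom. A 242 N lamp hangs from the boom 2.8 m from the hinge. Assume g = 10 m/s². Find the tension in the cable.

T ≈ 1120 N

Take torques about the hinge: T sin 28.1° · 5.9 = 83×10×2.95 + 242×2.8 = 3126.1 N·m.
So T = 3126.1 / (0.4710 × 5.9) = 1124.9 N.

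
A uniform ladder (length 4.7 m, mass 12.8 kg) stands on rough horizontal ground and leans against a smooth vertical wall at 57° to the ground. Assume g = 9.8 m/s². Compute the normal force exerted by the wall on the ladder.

N_wall ≈ 40.7 N

Torques about the foot: N_wall · 4.7 sin 57° = 12.8×9.8×2.35 cos 57° → N_wall = 40.731 N.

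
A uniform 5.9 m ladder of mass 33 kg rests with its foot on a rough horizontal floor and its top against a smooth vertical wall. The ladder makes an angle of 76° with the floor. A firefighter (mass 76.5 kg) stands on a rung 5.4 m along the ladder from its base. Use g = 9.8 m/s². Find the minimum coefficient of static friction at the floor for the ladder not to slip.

μ_min ≈ 0.197

ΣF_y = 0: N_floor = 33×9.8 + 76.5×9.8 = 1073.1 N.
Torques about the foot: N_wall · 5.9 sin 76° = 33×9.8×2.95 cos 76° + 76.5×9.8×5.4 cos 76° → N_wall = 211.4 N.
ΣF_x = 0: f_floor = N_wall = 211.4 N.
μ_min = f_floor / N_floor = 211.4 / 1073.1 = 0.197.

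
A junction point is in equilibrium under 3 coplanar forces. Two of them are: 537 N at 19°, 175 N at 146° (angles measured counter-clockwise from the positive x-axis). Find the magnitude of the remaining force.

F ≈ 454 N

Sum the known components: ΣF_x = 362.7 N, ΣF_y = 272.7 N.
For equilibrium the remaining force must supply (−ΣF_x, −ΣF_y) = (-362.7, -272.7) N.
Magnitude = √((-362.7)² + (-272.7)²) = 453.7 N; direction = atan2(-272.7, -362.7) = 216.9°.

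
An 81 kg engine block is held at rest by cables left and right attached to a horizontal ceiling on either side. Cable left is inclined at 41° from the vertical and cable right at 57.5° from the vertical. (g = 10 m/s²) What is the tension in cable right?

Angles from the horizontal: cable left is 90° − 41° = 49°, cable right is 90° − 57.5° = 32.5°.
Weight W = 81 × 10 = 810 N acts straight down.
Horizontal: T_left cos 49° = T_right cos 32.5°  →  T_left = 1.286 T_right.
Vertical: T_left sin 49° + T_right sin 32.5° = 810.
Substituting the horizontal relation into the vertical equation gives 1.508 T_right = 810, so T_right = 537.3 N.

T_right ≈ 537 N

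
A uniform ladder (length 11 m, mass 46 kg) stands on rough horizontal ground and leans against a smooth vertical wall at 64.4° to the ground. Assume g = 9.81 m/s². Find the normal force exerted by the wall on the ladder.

N_wall ≈ 108 N

Torques about the foot: N_wall · 11 sin 64.4° = 46×9.81×5.5 cos 64.4° → N_wall = 108.1 N.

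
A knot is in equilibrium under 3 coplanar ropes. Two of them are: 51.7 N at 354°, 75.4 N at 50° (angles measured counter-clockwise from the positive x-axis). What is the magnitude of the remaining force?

F ≈ 113 N

Sum the known components: ΣF_x = 99.88 N, ΣF_y = 52.36 N.
For equilibrium the remaining force must supply (−ΣF_x, −ΣF_y) = (-99.88, -52.36) N.
Magnitude = √((-99.88)² + (-52.36)²) = 112.8 N; direction = atan2(-52.36, -99.88) = 207.7°.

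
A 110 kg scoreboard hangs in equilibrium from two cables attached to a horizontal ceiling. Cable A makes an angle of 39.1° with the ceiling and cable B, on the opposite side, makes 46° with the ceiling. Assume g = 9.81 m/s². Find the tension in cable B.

Weight W = 110 × 9.81 = 1079 N acts straight down.
Horizontal: T_A cos 39.1° = T_B cos 46°  →  T_A = 0.8951 T_B.
Vertical: T_A sin 39.1° + T_B sin 46° = 1079.
Substituting the horizontal relation into the vertical equation gives 1.284 T_B = 1079, so T_B = 840.5 N.

T_B ≈ 841 N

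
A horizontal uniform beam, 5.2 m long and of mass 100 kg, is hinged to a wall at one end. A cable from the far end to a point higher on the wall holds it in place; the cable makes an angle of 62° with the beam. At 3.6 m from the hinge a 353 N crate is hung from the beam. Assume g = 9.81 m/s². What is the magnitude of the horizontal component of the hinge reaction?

H_x ≈ 391 N

Take torques about the hinge: T sin 62° · 5.2 = 100×9.81×2.6 + 353×3.6 = 3821.4 N·m.
So T = 3821.4 / (0.8829 × 5.2) = 832.31 N.
ΣF_x = 0: H_x = T cos 62° = 390.75 N.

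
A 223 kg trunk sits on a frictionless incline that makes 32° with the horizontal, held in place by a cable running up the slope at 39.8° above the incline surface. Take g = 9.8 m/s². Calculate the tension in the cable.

T ≈ 1510 N

Take axes along and perpendicular to the incline. Weight components: W sin 32° = 1158 N down-slope, W cos 32° = 1853 N into the surface.
Along incline: T cos 39.8° = W sin 32° → T = 1507 N.
Perpendicular: N = W cos 32° − T sin 39.8° = 888.4 N.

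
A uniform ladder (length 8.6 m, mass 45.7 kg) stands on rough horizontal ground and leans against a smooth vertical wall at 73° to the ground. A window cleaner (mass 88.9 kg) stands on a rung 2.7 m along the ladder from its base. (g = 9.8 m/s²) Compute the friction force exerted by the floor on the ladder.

f ≈ 152 N

Torques about the foot: N_wall · 8.6 sin 73° = 45.7×9.8×4.3 cos 73° + 88.9×9.8×2.7 cos 73° → N_wall = 152.09 N.
ΣF_x = 0: f_floor = N_wall = 152.09 N.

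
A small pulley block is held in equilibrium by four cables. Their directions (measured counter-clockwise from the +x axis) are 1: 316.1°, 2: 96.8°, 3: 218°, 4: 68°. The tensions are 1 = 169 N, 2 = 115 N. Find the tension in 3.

Resolve: ΣF_x = 169 cos 316.1° + 115 cos 96.8° + T_3 cos 218° + T_4 cos 68° = 0.
        ΣF_y = 169 sin 316.1° + 115 sin 96.8° + T_3 sin 218° + T_4 sin 68° = 0.
The known terms sum to (108.2, -2.994) N, so -0.7880 T_3 + 0.3746 T_4 = -108.2 and -0.6157 T_3 + 0.9272 T_4 = 2.994.
Solving simultaneously: T_3 = 202.8 N, T_4 = 137.9 N.

T_3 ≈ 203 N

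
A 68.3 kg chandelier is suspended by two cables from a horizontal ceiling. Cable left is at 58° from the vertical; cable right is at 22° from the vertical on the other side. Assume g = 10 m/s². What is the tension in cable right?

T_right ≈ 588 N

Angles from the horizontal: cable left is 90° − 58° = 32°, cable right is 90° − 22° = 68°.
Weight W = 68.3 × 10 = 683 N acts straight down.
Horizontal: T_left cos 32° = T_right cos 68°  →  T_left = 0.4417 T_right.
Vertical: T_left sin 32° + T_right sin 68° = 683.
Substituting the horizontal relation into the vertical equation gives 1.161 T_right = 683, so T_right = 588.2 N.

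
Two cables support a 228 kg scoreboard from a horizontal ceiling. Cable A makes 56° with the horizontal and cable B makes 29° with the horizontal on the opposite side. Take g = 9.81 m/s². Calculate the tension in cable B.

T_B ≈ 1260 N

Weight W = 228 × 9.81 = 2237 N acts straight down.
Horizontal: T_A cos 56° = T_B cos 29°  →  T_A = 1.564 T_B.
Vertical: T_A sin 56° + T_B sin 29° = 2237.
Substituting the horizontal relation into the vertical equation gives 1.781 T_B = 2237, so T_B = 1256 N.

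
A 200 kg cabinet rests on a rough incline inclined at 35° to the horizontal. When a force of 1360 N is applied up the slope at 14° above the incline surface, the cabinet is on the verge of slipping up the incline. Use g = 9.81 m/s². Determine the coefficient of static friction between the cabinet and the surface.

On the verge of sliding up the incline, friction is at its maximum μN and acts down the slope.
Perpendicular to incline: N = W cos 35° − P sin 14° = 1607 − 329 = 1278 N.
Along incline: P cos 14° − μN = W sin 35° → μ = −(W sin 35° − P cos 14°) / N = 0.152.

μ ≈ 0.152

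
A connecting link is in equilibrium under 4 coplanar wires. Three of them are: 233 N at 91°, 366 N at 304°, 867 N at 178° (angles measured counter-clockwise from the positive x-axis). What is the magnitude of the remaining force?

Sum the known components: ΣF_x = -665.9 N, ΣF_y = -40.21 N.
For equilibrium the remaining force must supply (−ΣF_x, −ΣF_y) = (665.9, 40.21) N.
Magnitude = √((665.9)² + (40.21)²) = 667.1 N; direction = atan2(40.21, 665.9) = 3.5°.

F ≈ 667 N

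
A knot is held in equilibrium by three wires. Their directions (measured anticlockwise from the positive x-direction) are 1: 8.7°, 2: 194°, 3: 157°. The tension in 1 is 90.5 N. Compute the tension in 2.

Resolve: ΣF_x = 90.5 cos 8.7° + T_2 cos 194° + T_3 cos 157° = 0.
        ΣF_y = 90.5 sin 8.7° + T_2 sin 194° + T_3 sin 157° = 0.
The known terms sum to (89.46, 13.69) N, so -0.9703 T_2 − 0.9205 T_3 = -89.46 and -0.2419 T_2 + 0.3907 T_3 = -13.69.
Solving simultaneously: T_2 = 79.02 N, T_3 = 13.89 N.

T_2 ≈ 79 N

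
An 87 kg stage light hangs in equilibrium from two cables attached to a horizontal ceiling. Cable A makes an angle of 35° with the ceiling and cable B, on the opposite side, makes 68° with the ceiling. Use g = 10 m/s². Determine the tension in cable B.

T_B ≈ 731 N

Weight W = 87 × 10 = 870 N acts straight down.
Horizontal: T_A cos 35° = T_B cos 68°  →  T_A = 0.4573 T_B.
Vertical: T_A sin 35° + T_B sin 68° = 870.
Substituting the horizontal relation into the vertical equation gives 1.189 T_B = 870, so T_B = 731.4 N.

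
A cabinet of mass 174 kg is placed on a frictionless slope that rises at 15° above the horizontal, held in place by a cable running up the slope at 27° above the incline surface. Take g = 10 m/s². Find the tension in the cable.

Take axes along and perpendicular to the incline. Weight components: W sin 15° = 450.3 N down-slope, W cos 15° = 1681 N into the surface.
Along incline: T cos 27° = W sin 15° → T = 505.4 N.
Perpendicular: N = W cos 15° − T sin 27° = 1451 N.

T ≈ 505 N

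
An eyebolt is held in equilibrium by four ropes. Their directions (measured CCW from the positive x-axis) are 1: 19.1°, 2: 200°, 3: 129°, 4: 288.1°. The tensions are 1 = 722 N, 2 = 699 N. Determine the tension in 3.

Resolve: ΣF_x = 722 cos 19.1° + 699 cos 200° + T_3 cos 129° + T_4 cos 288.1° = 0.
        ΣF_y = 722 sin 19.1° + 699 sin 200° + T_3 sin 129° + T_4 sin 288.1° = 0.
The known terms sum to (25.41, -2.821) N, so -0.6293 T_3 + 0.3107 T_4 = -25.41 and 0.7771 T_3 − 0.9505 T_4 = 2.821.
Solving simultaneously: T_3 = 65.24 N, T_4 = 50.37 N.

T_3 ≈ 65.2 N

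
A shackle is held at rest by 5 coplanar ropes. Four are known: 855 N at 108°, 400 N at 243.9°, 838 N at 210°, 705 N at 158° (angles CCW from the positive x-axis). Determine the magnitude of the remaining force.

Sum the known components: ΣF_x = -1820 N, ΣF_y = 299 N.
For equilibrium the remaining force must supply (−ΣF_x, −ΣF_y) = (1820, -299) N.
Magnitude = √((1820)² + (-299)²) = 1844 N; direction = atan2(-299, 1820) = 350.7°.

F ≈ 1840 N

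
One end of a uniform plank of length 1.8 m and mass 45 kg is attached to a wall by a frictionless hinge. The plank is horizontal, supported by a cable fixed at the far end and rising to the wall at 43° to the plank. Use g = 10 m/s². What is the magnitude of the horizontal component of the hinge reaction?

H_x ≈ 241 N

Take torques about the hinge: T sin 43° · 1.8 = 45×10×0.9 = 405 N·m.
So T = 405 / (0.6820 × 1.8) = 329.91 N.
ΣF_x = 0: H_x = T cos 43° = 241.28 N.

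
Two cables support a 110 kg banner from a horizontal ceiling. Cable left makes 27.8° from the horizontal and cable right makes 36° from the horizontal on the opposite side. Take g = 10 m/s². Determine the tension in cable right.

T_right ≈ 1080 N

Weight W = 110 × 10 = 1100 N acts straight down.
Horizontal: T_left cos 27.8° = T_right cos 36°  →  T_left = 0.9146 T_right.
Vertical: T_left sin 27.8° + T_right sin 36° = 1100.
Substituting the horizontal relation into the vertical equation gives 1.014 T_right = 1100, so T_right = 1084 N.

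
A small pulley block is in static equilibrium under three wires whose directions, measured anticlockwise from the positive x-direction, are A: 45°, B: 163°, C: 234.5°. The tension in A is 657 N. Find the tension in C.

Resolve: ΣF_x = 657 cos 45° + T_B cos 163° + T_C cos 234.5° = 0.
        ΣF_y = 657 sin 45° + T_B sin 163° + T_C sin 234.5° = 0.
The known terms sum to (464.6, 464.6) N, so -0.9563 T_B − 0.5807 T_C = -464.6 and 0.2924 T_B − 0.8141 T_C = -464.6.
Solving simultaneously: T_B = 114.3 N, T_C = 611.7 N.

T_C ≈ 612 N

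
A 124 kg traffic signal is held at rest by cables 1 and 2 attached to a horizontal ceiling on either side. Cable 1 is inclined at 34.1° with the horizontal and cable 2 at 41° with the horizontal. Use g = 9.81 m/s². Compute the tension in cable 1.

Weight W = 124 × 9.81 = 1216 N acts straight down.
Horizontal: T_1 cos 34.1° = T_2 cos 41°  →  T_2 = 1.097 T_1.
Vertical: T_1 sin 34.1° + T_2 sin 41° = 1216.
Substituting the horizontal relation into the vertical equation gives 1.28 T_1 = 1216, so T_1 = 950 N.

T_1 ≈ 950 N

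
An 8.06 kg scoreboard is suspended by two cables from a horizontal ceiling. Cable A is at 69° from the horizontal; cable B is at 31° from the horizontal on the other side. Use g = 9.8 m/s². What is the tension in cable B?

Weight W = 8.06 × 9.8 = 78.99 N acts straight down.
Horizontal: T_A cos 69° = T_B cos 31°  →  T_A = 2.392 T_B.
Vertical: T_A sin 69° + T_B sin 31° = 78.99.
Substituting the horizontal relation into the vertical equation gives 2.748 T_B = 78.99, so T_B = 28.74 N.

T_B ≈ 28.7 N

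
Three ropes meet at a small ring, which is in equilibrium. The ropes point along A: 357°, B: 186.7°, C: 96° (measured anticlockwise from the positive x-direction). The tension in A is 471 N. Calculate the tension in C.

T_C ≈ 79.4 N

Resolve: ΣF_x = 471 cos 357° + T_B cos 186.7° + T_C cos 96° = 0.
        ΣF_y = 471 sin 357° + T_B sin 186.7° + T_C sin 96° = 0.
The known terms sum to (470.4, -24.65) N, so -0.9932 T_B − 0.1045 T_C = -470.4 and -0.1167 T_B + 0.9945 T_C = 24.65.
Solving simultaneously: T_B = 465.2 N, T_C = 79.36 N.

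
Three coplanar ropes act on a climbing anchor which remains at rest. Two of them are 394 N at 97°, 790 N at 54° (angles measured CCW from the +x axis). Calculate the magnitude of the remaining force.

F ≈ 1110 N

Sum the known components: ΣF_x = 416.3 N, ΣF_y = 1030 N.
For equilibrium the remaining force must supply (−ΣF_x, −ΣF_y) = (-416.3, -1030) N.
Magnitude = √((-416.3)² + (-1030)²) = 1111 N; direction = atan2(-1030, -416.3) = 248.0°.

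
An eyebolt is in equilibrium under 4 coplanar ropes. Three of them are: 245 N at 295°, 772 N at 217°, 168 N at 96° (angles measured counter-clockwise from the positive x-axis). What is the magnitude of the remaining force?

Sum the known components: ΣF_x = -530.6 N, ΣF_y = -519.6 N.
For equilibrium the remaining force must supply (−ΣF_x, −ΣF_y) = (530.6, 519.6) N.
Magnitude = √((530.6)² + (519.6)²) = 742.6 N; direction = atan2(519.6, 530.6) = 44.4°.

F ≈ 743 N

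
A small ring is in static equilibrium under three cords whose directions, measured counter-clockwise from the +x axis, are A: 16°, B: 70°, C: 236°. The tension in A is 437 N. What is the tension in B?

Resolve: ΣF_x = 437 cos 16° + T_B cos 70° + T_C cos 236° = 0.
        ΣF_y = 437 sin 16° + T_B sin 70° + T_C sin 236° = 0.
The known terms sum to (420.1, 120.5) N, so 0.3420 T_B − 0.5592 T_C = -420.1 and 0.9397 T_B − 0.8290 T_C = -120.5.
Solving simultaneously: T_B = 1161 N, T_C = 1461 N.

T_B ≈ 1160 N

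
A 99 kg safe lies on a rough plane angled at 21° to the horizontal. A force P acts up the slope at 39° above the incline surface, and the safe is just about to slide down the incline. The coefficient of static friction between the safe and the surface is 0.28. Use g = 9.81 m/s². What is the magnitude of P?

P ≈ 157 N

On the verge of sliding down the incline, friction equals μN and acts up the slope.
Perpendicular: N + P sin 39° = W cos 21° = 906.7 N.
Along incline: P cos 39° + μN = W sin 21° with W sin 21° = 348 N.
Solving the pair for P and N: P = 156.7 N, N = 808.1 N (and f = μN = 226.3 N).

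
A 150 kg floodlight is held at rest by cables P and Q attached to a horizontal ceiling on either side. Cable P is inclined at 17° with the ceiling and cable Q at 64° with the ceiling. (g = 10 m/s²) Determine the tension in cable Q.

T_Q ≈ 1450 N

Weight W = 150 × 10 = 1500 N acts straight down.
Horizontal: T_P cos 17° = T_Q cos 64°  →  T_P = 0.4584 T_Q.
Vertical: T_P sin 17° + T_Q sin 64° = 1500.
Substituting the horizontal relation into the vertical equation gives 1.033 T_Q = 1500, so T_Q = 1452 N.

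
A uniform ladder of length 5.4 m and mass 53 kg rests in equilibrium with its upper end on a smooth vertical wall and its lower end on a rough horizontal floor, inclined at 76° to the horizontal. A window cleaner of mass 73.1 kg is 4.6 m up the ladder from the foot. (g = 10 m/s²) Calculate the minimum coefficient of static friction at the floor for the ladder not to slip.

μ_min ≈ 0.176

ΣF_y = 0: N_floor = 53×10 + 73.1×10 = 1261 N.
Torques about the foot: N_wall · 5.4 sin 76° = 53×10×2.7 cos 76° + 73.1×10×4.6 cos 76° → N_wall = 221.33 N.
ΣF_x = 0: f_floor = N_wall = 221.33 N.
μ_min = f_floor / N_floor = 221.33 / 1261 = 0.1755.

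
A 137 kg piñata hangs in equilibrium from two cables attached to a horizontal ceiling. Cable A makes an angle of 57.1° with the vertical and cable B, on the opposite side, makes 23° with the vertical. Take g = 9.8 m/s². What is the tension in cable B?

Angles from the horizontal: cable A is 90° − 57.1° = 32.9°, cable B is 90° − 23° = 67°.
Weight W = 137 × 9.8 = 1343 N acts straight down.
Horizontal: T_A cos 32.9° = T_B cos 67°  →  T_A = 0.4654 T_B.
Vertical: T_A sin 32.9° + T_B sin 67° = 1343.
Substituting the horizontal relation into the vertical equation gives 1.173 T_B = 1343, so T_B = 1144 N.

T_B ≈ 1140 N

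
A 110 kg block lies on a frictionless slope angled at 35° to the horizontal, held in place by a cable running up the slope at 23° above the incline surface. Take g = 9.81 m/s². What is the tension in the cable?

Take axes along and perpendicular to the incline. Weight components: W sin 35° = 618.9 N down-slope, W cos 35° = 883.9 N into the surface.
Along incline: T cos 23° = W sin 35° → T = 672.4 N.
Perpendicular: N = W cos 35° − T sin 23° = 621.2 N.

T ≈ 672 N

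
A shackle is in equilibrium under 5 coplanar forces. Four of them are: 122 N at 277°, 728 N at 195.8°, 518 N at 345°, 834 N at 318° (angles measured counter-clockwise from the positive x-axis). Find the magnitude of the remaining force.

F ≈ 1100 N

Sum the known components: ΣF_x = 434.5 N, ΣF_y = -1011 N.
For equilibrium the remaining force must supply (−ΣF_x, −ΣF_y) = (-434.5, 1011) N.
Magnitude = √((-434.5)² + (1011)²) = 1101 N; direction = atan2(1011, -434.5) = 113.2°.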